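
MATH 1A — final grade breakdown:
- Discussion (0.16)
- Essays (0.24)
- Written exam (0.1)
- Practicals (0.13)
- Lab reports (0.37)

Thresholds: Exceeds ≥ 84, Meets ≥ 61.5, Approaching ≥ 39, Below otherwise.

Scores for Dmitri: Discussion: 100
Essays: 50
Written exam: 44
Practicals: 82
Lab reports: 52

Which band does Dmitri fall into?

Meets

Weighted total:
  Discussion 100 × 0.16 = 16
  Essays 50 × 0.24 = 12
  Written exam 44 × 0.1 = 4.4
  Practicals 82 × 0.13 = 10.66
  Lab reports 52 × 0.37 = 19.24
Sum = 62.3
62.3 is ≥ 61.5 and < 84 → Meets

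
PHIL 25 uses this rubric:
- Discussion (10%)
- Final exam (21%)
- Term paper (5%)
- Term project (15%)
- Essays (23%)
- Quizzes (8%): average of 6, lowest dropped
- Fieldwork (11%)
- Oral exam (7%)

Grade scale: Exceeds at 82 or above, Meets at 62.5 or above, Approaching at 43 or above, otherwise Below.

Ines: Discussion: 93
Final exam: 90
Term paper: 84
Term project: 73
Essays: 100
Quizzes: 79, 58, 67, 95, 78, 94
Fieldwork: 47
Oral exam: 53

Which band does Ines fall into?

Quizzes: drop 58 → average of remaining 5 = 413/5 = 82.6
Weighted total:
  Discussion 93 × 0.1 = 9.3
  Final exam 90 × 0.21 = 18.9
  Term paper 84 × 0.05 = 4.2
  Term project 73 × 0.15 = 10.95
  Essays 100 × 0.23 = 23
  Quizzes 82.6 × 0.08 = 6.608
  Fieldwork 47 × 0.11 = 5.17
  Oral exam 53 × 0.07 = 3.71
Sum = 81.838
81.838 is ≥ 62.5 and < 82 → Meets

Meets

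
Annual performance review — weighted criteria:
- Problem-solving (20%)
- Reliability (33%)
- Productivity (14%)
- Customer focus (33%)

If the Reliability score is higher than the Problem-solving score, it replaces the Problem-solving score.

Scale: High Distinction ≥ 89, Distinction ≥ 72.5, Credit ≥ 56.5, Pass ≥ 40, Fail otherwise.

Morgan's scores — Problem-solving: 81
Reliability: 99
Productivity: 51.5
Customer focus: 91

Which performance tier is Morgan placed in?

Reliability (99) > Problem-solving (81), so Problem-solving counts as 99.
Weighted total:
  Problem-solving 99 × 0.2 = 19.8
  Reliability 99 × 0.33 = 32.67
  Productivity 51.5 × 0.14 = 7.21
  Customer focus 91 × 0.33 = 30.03
Sum = 89.71
89.71 ≥ 89 → High Distinction

High Distinction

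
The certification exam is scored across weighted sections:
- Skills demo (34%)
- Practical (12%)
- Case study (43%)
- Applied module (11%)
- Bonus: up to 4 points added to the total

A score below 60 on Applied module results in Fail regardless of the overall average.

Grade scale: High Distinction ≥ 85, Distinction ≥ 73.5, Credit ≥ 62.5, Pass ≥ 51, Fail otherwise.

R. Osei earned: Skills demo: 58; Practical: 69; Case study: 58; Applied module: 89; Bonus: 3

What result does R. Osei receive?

Credit

Applied module score 89 ≥ 60: minimum met.
Weighted total:
  Skills demo 58 × 0.34 = 19.72
  Practical 69 × 0.12 = 8.28
  Case study 58 × 0.43 = 24.94
  Applied module 89 × 0.11 = 9.79
Sum = 62.73
Bonus: 62.73 + 3 = 65.73
65.73 is ≥ 62.5 and < 73.5 → Credit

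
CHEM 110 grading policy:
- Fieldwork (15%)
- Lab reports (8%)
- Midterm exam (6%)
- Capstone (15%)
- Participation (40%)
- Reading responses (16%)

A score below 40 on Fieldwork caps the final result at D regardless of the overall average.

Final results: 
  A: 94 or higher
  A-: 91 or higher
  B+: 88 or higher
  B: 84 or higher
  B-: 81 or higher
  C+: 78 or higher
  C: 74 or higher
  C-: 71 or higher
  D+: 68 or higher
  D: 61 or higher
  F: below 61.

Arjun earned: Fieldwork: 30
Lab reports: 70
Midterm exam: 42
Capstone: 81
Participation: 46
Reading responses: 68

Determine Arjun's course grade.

Fieldwork score 30 < 40: minimum not met.
Weighted total:
  Fieldwork 30 × 0.15 = 4.5
  Lab reports 70 × 0.08 = 5.6
  Midterm exam 42 × 0.06 = 2.52
  Capstone 81 × 0.15 = 12.15
  Participation 46 × 0.4 = 18.4
  Reading responses 68 × 0.16 = 10.88
Sum = 54.05
54.05 would be F; cap at D applies → F.

F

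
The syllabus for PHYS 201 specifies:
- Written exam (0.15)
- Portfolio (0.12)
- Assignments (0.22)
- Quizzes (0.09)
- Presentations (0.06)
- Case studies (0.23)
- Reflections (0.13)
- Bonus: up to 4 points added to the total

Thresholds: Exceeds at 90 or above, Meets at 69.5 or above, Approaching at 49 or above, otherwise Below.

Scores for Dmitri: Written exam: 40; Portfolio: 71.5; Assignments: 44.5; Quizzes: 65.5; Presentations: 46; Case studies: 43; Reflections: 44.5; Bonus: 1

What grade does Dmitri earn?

Approaching

Weighted total:
  Written exam 40 × 0.15 = 6
  Portfolio 71.5 × 0.12 = 8.58
  Assignments 44.5 × 0.22 = 9.79
  Quizzes 65.5 × 0.09 = 5.895
  Presentations 46 × 0.06 = 2.76
  Case studies 43 × 0.23 = 9.89
  Reflections 44.5 × 0.13 = 5.785
Sum = 48.7
Bonus: 48.7 + 1 = 49.7
49.7 is ≥ 49 and < 69.5 → Approaching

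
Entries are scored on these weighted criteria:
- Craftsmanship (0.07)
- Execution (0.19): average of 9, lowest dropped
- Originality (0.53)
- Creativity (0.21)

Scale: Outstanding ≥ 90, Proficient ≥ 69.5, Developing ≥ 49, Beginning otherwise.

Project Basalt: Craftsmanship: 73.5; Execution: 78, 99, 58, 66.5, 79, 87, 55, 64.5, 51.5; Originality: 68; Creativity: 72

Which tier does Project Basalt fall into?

Execution: drop 51.5 → average of remaining 8 = 587/8 = 73.375
Weighted total:
  Craftsmanship 73.5 × 0.07 = 5.145
  Execution 73.375 × 0.19 = 13.94125
  Originality 68 × 0.53 = 36.04
  Creativity 72 × 0.21 = 15.12
Sum = 70.24625
70.24625 is ≥ 69.5 and < 90 → Proficient

Proficient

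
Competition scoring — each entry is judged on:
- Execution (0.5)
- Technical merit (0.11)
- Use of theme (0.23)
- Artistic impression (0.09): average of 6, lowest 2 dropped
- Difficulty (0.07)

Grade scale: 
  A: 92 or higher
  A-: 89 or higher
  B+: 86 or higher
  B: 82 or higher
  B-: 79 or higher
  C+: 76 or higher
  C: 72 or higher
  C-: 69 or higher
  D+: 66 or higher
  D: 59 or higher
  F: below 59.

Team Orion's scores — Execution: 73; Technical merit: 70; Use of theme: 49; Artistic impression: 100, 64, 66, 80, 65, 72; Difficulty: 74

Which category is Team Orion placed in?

D+

Artistic impression: drop 64, 65 → average of remaining 4 = 318/4 = 79.5
Weighted total:
  Execution 73 × 0.5 = 36.5
  Technical merit 70 × 0.11 = 7.7
  Use of theme 49 × 0.23 = 11.27
  Artistic impression 79.5 × 0.09 = 7.155
  Difficulty 74 × 0.07 = 5.18
Sum = 67.805
67.805 is ≥ 66 and < 69 → D+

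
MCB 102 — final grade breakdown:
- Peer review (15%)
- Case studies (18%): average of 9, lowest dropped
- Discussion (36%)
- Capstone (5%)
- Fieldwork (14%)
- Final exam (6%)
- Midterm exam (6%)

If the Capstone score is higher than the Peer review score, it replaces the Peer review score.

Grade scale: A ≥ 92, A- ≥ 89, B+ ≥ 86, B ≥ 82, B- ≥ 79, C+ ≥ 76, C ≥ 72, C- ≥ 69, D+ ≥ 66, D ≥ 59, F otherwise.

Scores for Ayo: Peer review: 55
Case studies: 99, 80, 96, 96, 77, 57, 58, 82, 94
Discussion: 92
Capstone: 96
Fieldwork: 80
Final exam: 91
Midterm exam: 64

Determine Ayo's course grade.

B+

Case studies: drop 57 → average of remaining 8 = 682/8 = 85.25
Capstone (96) > Peer review (55), so Peer review counts as 96.
Weighted total:
  Peer review 96 × 0.15 = 14.4
  Case studies 85.25 × 0.18 = 15.345
  Discussion 92 × 0.36 = 33.12
  Capstone 96 × 0.05 = 4.8
  Fieldwork 80 × 0.14 = 11.2
  Final exam 91 × 0.06 = 5.46
  Midterm exam 64 × 0.06 = 3.84
Sum = 88.165
88.165 is ≥ 86 and < 89 → B+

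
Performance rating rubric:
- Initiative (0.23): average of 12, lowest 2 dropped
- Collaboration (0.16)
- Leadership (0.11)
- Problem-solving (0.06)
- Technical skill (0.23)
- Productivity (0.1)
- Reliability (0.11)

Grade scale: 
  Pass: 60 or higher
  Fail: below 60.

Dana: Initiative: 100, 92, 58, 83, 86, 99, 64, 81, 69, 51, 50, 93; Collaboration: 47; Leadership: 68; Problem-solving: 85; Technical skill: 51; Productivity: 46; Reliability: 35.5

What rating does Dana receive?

Fail

Initiative: drop 50, 51 → average of remaining 10 = 825/10 = 82.5
Weighted total:
  Initiative 82.5 × 0.23 = 18.975
  Collaboration 47 × 0.16 = 7.52
  Leadership 68 × 0.11 = 7.48
  Problem-solving 85 × 0.06 = 5.1
  Technical skill 51 × 0.23 = 11.73
  Productivity 46 × 0.1 = 4.6
  Reliability 35.5 × 0.11 = 3.905
Sum = 59.31
59.31 < 60 → Fail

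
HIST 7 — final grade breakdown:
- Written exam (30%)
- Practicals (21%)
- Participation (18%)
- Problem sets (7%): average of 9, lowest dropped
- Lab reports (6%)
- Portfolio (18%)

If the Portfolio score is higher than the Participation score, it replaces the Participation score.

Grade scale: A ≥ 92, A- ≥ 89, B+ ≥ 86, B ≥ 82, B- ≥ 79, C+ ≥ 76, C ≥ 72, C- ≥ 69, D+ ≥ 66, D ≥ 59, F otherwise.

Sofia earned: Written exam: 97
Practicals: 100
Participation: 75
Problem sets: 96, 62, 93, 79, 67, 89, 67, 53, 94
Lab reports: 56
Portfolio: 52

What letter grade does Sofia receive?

Problem sets: drop 53 → average of remaining 8 = 647/8 = 80.875
Portfolio (52) ≤ Participation (75), so Participation stays at 75.
Weighted total:
  Written exam 97 × 0.3 = 29.1
  Practicals 100 × 0.21 = 21
  Participation 75 × 0.18 = 13.5
  Problem sets 80.875 × 0.07 = 5.66125
  Lab reports 56 × 0.06 = 3.36
  Portfolio 52 × 0.18 = 9.36
Sum = 81.98125
81.98125 is ≥ 79 and < 82 → B-

B-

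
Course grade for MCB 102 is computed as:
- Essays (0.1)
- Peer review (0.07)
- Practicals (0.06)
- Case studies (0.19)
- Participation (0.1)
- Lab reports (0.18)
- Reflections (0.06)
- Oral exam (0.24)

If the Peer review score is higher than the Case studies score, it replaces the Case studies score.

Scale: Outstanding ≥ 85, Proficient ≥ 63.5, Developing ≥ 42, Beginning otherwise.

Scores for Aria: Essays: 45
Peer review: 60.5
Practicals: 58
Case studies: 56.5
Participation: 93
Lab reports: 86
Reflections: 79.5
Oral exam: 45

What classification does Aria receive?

Peer review (60.5) > Case studies (56.5), so Case studies counts as 60.5.
Weighted total:
  Essays 45 × 0.1 = 4.5
  Peer review 60.5 × 0.07 = 4.235
  Practicals 58 × 0.06 = 3.48
  Case studies 60.5 × 0.19 = 11.495
  Participation 93 × 0.1 = 9.3
  Lab reports 86 × 0.18 = 15.48
  Reflections 79.5 × 0.06 = 4.77
  Oral exam 45 × 0.24 = 10.8
Sum = 64.06
64.06 is ≥ 63.5 and < 85 → Proficient

Proficient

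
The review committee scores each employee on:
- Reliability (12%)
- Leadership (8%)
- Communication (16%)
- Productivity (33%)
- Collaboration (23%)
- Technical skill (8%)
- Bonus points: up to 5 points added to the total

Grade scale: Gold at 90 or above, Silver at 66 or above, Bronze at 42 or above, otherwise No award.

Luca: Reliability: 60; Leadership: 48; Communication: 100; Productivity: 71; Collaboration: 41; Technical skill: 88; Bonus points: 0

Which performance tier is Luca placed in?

Weighted total:
  Reliability 60 × 0.12 = 7.2
  Leadership 48 × 0.08 = 3.84
  Communication 100 × 0.16 = 16
  Productivity 71 × 0.33 = 23.43
  Collaboration 41 × 0.23 = 9.43
  Technical skill 88 × 0.08 = 7.04
Sum = 66.94
Bonus points: 66.94 + 0 = 66.94
66.94 is ≥ 66 and < 90 → Silver

Silver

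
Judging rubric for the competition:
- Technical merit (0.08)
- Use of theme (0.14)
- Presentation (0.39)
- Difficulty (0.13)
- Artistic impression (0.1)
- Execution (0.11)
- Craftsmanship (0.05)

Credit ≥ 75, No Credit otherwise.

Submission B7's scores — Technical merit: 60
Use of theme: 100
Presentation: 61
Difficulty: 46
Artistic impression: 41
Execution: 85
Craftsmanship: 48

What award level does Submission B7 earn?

Weighted total:
  Technical merit 60 × 0.08 = 4.8
  Use of theme 100 × 0.14 = 14
  Presentation 61 × 0.39 = 23.79
  Difficulty 46 × 0.13 = 5.98
  Artistic impression 41 × 0.1 = 4.1
  Execution 85 × 0.11 = 9.35
  Craftsmanship 48 × 0.05 = 2.4
Sum = 64.42
64.42 < 75 → No Credit

No Credit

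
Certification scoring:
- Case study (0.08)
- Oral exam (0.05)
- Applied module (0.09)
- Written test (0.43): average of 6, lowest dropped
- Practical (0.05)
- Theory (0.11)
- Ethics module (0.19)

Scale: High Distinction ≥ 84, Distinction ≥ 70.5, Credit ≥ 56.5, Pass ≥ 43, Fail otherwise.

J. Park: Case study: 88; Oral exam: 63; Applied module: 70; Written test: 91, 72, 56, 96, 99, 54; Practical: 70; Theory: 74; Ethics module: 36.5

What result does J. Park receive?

Written test: drop 54 → average of remaining 5 = 414/5 = 82.8
Weighted total:
  Case study 88 × 0.08 = 7.04
  Oral exam 63 × 0.05 = 3.15
  Applied module 70 × 0.09 = 6.3
  Written test 82.8 × 0.43 = 35.604
  Practical 70 × 0.05 = 3.5
  Theory 74 × 0.11 = 8.14
  Ethics module 36.5 × 0.19 = 6.935
Sum = 70.669
70.669 is ≥ 70.5 and < 84 → Distinction

Distinction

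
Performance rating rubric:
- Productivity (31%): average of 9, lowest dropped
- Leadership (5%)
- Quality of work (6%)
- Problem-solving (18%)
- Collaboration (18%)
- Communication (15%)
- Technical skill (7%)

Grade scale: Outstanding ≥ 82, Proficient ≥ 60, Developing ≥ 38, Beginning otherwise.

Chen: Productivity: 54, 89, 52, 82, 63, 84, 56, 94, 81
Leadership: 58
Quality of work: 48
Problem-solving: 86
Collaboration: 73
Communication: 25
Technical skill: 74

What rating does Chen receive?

Proficient

Productivity: drop 52 → average of remaining 8 = 603/8 = 75.375
Weighted total:
  Productivity 75.375 × 0.31 = 23.36625
  Leadership 58 × 0.05 = 2.9
  Quality of work 48 × 0.06 = 2.88
  Problem-solving 86 × 0.18 = 15.48
  Collaboration 73 × 0.18 = 13.14
  Communication 25 × 0.15 = 3.75
  Technical skill 74 × 0.07 = 5.18
Sum = 66.69625
66.69625 is ≥ 60 and < 82 → Proficient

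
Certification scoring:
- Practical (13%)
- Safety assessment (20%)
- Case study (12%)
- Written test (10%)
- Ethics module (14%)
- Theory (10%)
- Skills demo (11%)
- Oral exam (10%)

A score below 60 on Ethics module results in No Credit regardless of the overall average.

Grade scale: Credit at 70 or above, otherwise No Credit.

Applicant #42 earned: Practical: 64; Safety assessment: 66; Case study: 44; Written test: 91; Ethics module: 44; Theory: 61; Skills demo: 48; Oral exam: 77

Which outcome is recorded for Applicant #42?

No Credit

Ethics module score 44 < 60: minimum not met.
Weighted total:
  Practical 64 × 0.13 = 8.32
  Safety assessment 66 × 0.2 = 13.2
  Case study 44 × 0.12 = 5.28
  Written test 91 × 0.1 = 9.1
  Ethics module 44 × 0.14 = 6.16
  Theory 61 × 0.1 = 6.1
  Skills demo 48 × 0.11 = 5.28
  Oral exam 77 × 0.1 = 7.7
Sum = 61.14
Because the Ethics module minimum was not met, the result is No Credit.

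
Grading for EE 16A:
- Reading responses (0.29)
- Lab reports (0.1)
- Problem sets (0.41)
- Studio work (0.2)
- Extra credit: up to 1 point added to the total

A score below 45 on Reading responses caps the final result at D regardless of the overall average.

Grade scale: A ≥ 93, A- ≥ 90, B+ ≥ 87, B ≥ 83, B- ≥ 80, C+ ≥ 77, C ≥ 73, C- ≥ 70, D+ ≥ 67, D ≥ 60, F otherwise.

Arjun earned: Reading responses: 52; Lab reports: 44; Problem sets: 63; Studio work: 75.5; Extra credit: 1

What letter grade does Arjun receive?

Reading responses score 52 ≥ 45: minimum met.
Weighted total:
  Reading responses 52 × 0.29 = 15.08
  Lab reports 44 × 0.1 = 4.4
  Problem sets 63 × 0.41 = 25.83
  Studio work 75.5 × 0.2 = 15.1
Sum = 60.41
Extra credit: 60.41 + 1 = 61.41
61.41 is ≥ 60 and < 67 → D

D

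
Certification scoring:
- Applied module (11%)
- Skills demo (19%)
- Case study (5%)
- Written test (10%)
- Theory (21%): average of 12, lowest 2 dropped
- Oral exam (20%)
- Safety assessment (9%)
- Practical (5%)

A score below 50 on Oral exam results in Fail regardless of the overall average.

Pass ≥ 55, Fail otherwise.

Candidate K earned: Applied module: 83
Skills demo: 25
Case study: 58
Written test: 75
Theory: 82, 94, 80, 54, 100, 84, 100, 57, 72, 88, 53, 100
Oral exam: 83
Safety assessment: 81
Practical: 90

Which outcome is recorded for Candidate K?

Pass

Theory: drop 53, 54 → average of remaining 10 = 857/10 = 85.7
Oral exam score 83 ≥ 50: minimum met.
Weighted total:
  Applied module 83 × 0.11 = 9.13
  Skills demo 25 × 0.19 = 4.75
  Case study 58 × 0.05 = 2.9
  Written test 75 × 0.1 = 7.5
  Theory 85.7 × 0.21 = 17.997
  Oral exam 83 × 0.2 = 16.6
  Safety assessment 81 × 0.09 = 7.29
  Practical 90 × 0.05 = 4.5
Sum = 70.667
70.667 ≥ 55 → Pass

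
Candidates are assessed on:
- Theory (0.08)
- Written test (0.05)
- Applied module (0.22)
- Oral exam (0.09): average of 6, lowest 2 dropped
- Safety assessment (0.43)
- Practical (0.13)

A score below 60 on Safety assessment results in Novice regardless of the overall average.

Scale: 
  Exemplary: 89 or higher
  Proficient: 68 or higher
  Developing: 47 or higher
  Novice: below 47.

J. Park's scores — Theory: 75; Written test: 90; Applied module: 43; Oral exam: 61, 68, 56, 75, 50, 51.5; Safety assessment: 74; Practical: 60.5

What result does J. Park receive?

Oral exam: drop 50, 51.5 → average of remaining 4 = 260/4 = 65
Safety assessment score 74 ≥ 60: minimum met.
Weighted total:
  Theory 75 × 0.08 = 6
  Written test 90 × 0.05 = 4.5
  Applied module 43 × 0.22 = 9.46
  Oral exam 65 × 0.09 = 5.85
  Safety assessment 74 × 0.43 = 31.82
  Practical 60.5 × 0.13 = 7.865
Sum = 65.495
65.495 is ≥ 47 and < 68 → Developing

Developing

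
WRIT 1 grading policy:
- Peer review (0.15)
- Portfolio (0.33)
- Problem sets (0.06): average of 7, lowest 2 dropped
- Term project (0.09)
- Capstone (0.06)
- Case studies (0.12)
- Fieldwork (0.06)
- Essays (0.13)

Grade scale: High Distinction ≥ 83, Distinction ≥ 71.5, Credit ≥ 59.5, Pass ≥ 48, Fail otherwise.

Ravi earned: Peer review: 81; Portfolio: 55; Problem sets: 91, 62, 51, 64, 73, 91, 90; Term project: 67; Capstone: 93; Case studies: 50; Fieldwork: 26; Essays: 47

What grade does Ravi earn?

Problem sets: drop 51, 62 → average of remaining 5 = 409/5 = 81.8
Weighted total:
  Peer review 81 × 0.15 = 12.15
  Portfolio 55 × 0.33 = 18.15
  Problem sets 81.8 × 0.06 = 4.908
  Term project 67 × 0.09 = 6.03
  Capstone 93 × 0.06 = 5.58
  Case studies 50 × 0.12 = 6
  Fieldwork 26 × 0.06 = 1.56
  Essays 47 × 0.13 = 6.11
Sum = 60.488
60.488 is ≥ 59.5 and < 71.5 → Credit

Credit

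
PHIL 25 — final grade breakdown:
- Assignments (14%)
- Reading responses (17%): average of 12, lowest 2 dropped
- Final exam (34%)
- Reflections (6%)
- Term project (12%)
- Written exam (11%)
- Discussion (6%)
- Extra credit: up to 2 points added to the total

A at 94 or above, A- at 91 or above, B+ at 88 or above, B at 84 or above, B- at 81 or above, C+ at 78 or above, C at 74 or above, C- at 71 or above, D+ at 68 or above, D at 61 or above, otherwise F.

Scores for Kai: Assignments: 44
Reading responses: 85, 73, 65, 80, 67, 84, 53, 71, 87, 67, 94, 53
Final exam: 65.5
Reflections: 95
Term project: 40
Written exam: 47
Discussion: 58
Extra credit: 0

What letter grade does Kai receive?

Reading responses: drop 53, 53 → average of remaining 10 = 773/10 = 77.3
Weighted total:
  Assignments 44 × 0.14 = 6.16
  Reading responses 77.3 × 0.17 = 13.141
  Final exam 65.5 × 0.34 = 22.27
  Reflections 95 × 0.06 = 5.7
  Term project 40 × 0.12 = 4.8
  Written exam 47 × 0.11 = 5.17
  Discussion 58 × 0.06 = 3.48
Sum = 60.721
Extra credit: 60.721 + 0 = 60.721
60.721 < 61 → F

F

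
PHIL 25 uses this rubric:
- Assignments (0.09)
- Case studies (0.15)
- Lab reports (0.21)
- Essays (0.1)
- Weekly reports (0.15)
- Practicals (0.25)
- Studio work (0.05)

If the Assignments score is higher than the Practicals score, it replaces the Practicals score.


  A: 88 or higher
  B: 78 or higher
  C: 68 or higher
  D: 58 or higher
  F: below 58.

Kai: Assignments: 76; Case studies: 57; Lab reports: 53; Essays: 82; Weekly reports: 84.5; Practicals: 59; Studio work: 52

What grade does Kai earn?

C

Assignments (76) > Practicals (59), so Practicals counts as 76.
Weighted total:
  Assignments 76 × 0.09 = 6.84
  Case studies 57 × 0.15 = 8.55
  Lab reports 53 × 0.21 = 11.13
  Essays 82 × 0.1 = 8.2
  Weekly reports 84.5 × 0.15 = 12.675
  Practicals 76 × 0.25 = 19
  Studio work 52 × 0.05 = 2.6
Sum = 68.995
68.995 is ≥ 68 and < 78 → C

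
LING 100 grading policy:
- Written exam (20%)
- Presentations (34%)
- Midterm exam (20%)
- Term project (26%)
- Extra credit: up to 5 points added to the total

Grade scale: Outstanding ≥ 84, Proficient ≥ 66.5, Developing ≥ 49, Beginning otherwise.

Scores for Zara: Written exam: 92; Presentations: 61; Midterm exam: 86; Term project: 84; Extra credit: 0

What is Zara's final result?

Proficient

Weighted total:
  Written exam 92 × 0.2 = 18.4
  Presentations 61 × 0.34 = 20.74
  Midterm exam 86 × 0.2 = 17.2
  Term project 84 × 0.26 = 21.84
Sum = 78.18
Extra credit: 78.18 + 0 = 78.18
78.18 is ≥ 66.5 and < 84 → Proficient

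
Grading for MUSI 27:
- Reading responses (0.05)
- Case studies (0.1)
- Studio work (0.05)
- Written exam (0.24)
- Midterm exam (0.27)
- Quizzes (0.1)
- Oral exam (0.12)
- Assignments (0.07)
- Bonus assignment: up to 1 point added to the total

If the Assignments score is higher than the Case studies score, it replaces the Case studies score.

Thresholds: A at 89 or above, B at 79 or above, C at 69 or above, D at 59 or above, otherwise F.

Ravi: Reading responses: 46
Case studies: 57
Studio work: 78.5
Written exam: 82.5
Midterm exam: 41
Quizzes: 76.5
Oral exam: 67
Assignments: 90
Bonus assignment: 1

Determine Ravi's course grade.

Assignments (90) > Case studies (57), so Case studies counts as 90.
Weighted total:
  Reading responses 46 × 0.05 = 2.3
  Case studies 90 × 0.1 = 9
  Studio work 78.5 × 0.05 = 3.925
  Written exam 82.5 × 0.24 = 19.8
  Midterm exam 41 × 0.27 = 11.07
  Quizzes 76.5 × 0.1 = 7.65
  Oral exam 67 × 0.12 = 8.04
  Assignments 90 × 0.07 = 6.3
Sum = 68.085
Bonus assignment: 68.085 + 1 = 69.085
69.085 is ≥ 69 and < 79 → C

C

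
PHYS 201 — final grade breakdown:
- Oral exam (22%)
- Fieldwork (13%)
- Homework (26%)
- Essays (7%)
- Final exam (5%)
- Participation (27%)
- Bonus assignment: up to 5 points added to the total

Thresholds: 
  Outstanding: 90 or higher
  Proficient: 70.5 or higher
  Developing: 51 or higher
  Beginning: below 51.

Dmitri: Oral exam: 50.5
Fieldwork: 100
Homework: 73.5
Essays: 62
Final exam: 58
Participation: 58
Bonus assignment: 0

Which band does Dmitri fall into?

Weighted total:
  Oral exam 50.5 × 0.22 = 11.11
  Fieldwork 100 × 0.13 = 13
  Homework 73.5 × 0.26 = 19.11
  Essays 62 × 0.07 = 4.34
  Final exam 58 × 0.05 = 2.9
  Participation 58 × 0.27 = 15.66
Sum = 66.12
Bonus assignment: 66.12 + 0 = 66.12
66.12 is ≥ 51 and < 70.5 → Developing

Developing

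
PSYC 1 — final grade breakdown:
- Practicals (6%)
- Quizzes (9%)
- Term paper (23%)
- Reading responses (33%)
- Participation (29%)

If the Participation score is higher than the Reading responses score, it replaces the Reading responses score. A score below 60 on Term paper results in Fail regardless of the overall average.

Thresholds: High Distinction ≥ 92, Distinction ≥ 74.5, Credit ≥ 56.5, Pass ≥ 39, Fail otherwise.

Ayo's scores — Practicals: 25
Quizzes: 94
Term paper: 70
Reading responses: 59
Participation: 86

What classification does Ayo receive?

Distinction

Participation (86) > Reading responses (59), so Reading responses counts as 86.
Term paper score 70 ≥ 60: minimum met.
Weighted total:
  Practicals 25 × 0.06 = 1.5
  Quizzes 94 × 0.09 = 8.46
  Term paper 70 × 0.23 = 16.1
  Reading responses 86 × 0.33 = 28.38
  Participation 86 × 0.29 = 24.94
Sum = 79.38
79.38 is ≥ 74.5 and < 92 → Distinction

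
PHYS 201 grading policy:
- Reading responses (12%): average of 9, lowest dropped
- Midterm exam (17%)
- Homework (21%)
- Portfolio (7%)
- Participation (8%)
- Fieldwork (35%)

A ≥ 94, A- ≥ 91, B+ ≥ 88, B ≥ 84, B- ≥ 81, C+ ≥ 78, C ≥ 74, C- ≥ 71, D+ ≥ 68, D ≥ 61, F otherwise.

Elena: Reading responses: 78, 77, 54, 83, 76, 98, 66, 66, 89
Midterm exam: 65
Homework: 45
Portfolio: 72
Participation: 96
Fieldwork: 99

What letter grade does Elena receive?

Reading responses: drop 54 → average of remaining 8 = 633/8 = 79.125
Weighted total:
  Reading responses 79.125 × 0.12 = 9.495
  Midterm exam 65 × 0.17 = 11.05
  Homework 45 × 0.21 = 9.45
  Portfolio 72 × 0.07 = 5.04
  Participation 96 × 0.08 = 7.68
  Fieldwork 99 × 0.35 = 34.65
Sum = 77.365
77.365 is ≥ 74 and < 78 → C

C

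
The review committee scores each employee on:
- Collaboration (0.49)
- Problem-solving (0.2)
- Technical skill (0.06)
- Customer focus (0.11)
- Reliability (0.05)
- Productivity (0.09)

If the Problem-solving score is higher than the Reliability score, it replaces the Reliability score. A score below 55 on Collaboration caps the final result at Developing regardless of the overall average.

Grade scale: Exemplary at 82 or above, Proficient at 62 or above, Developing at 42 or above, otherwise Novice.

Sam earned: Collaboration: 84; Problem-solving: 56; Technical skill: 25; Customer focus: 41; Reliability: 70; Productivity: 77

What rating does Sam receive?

Problem-solving (56) ≤ Reliability (70), so Reliability stays at 70.
Collaboration score 84 ≥ 55: minimum met.
Weighted total:
  Collaboration 84 × 0.49 = 41.16
  Problem-solving 56 × 0.2 = 11.2
  Technical skill 25 × 0.06 = 1.5
  Customer focus 41 × 0.11 = 4.51
  Reliability 70 × 0.05 = 3.5
  Productivity 77 × 0.09 = 6.93
Sum = 68.8
68.8 is ≥ 62 and < 82 → Proficient

Proficient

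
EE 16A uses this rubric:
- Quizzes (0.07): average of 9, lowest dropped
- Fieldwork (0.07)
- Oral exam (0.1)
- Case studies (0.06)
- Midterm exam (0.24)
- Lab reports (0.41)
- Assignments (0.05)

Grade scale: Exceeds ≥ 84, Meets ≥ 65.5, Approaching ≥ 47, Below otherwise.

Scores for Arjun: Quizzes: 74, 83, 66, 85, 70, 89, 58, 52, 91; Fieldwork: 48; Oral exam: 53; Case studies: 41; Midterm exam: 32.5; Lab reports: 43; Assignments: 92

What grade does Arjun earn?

Quizzes: drop 52 → average of remaining 8 = 616/8 = 77
Weighted total:
  Quizzes 77 × 0.07 = 5.39
  Fieldwork 48 × 0.07 = 3.36
  Oral exam 53 × 0.1 = 5.3
  Case studies 41 × 0.06 = 2.46
  Midterm exam 32.5 × 0.24 = 7.8
  Lab reports 43 × 0.41 = 17.63
  Assignments 92 × 0.05 = 4.6
Sum = 46.54
46.54 < 47 → Below

Below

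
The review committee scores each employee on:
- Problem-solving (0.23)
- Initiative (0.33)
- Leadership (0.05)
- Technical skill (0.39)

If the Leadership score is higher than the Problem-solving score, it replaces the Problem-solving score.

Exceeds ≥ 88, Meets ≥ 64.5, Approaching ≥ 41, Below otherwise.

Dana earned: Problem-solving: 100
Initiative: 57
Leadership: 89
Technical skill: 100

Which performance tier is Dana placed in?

Meets

Leadership (89) ≤ Problem-solving (100), so Problem-solving stays at 100.
Weighted total:
  Problem-solving 100 × 0.23 = 23
  Initiative 57 × 0.33 = 18.81
  Leadership 89 × 0.05 = 4.45
  Technical skill 100 × 0.39 = 39
Sum = 85.26
85.26 is ≥ 64.5 and < 88 → Meets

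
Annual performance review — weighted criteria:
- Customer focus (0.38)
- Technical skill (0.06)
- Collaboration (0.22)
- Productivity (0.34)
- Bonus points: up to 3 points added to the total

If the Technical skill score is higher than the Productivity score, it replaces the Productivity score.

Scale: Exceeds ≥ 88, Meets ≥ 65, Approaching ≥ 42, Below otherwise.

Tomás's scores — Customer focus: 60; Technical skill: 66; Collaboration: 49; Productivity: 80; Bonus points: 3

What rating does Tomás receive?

Technical skill (66) ≤ Productivity (80), so Productivity stays at 80.
Weighted total:
  Customer focus 60 × 0.38 = 22.8
  Technical skill 66 × 0.06 = 3.96
  Collaboration 49 × 0.22 = 10.78
  Productivity 80 × 0.34 = 27.2
Sum = 64.74
Bonus points: 64.74 + 3 = 67.74
67.74 is ≥ 65 and < 88 → Meets

Meets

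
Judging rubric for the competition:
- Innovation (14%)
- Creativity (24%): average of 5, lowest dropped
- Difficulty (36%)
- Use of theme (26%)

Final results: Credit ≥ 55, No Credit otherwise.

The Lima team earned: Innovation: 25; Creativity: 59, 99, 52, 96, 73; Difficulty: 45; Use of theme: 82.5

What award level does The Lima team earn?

Creativity: drop 52 → average of remaining 4 = 327/4 = 81.75
Weighted total:
  Innovation 25 × 0.14 = 3.5
  Creativity 81.75 × 0.24 = 19.62
  Difficulty 45 × 0.36 = 16.2
  Use of theme 82.5 × 0.26 = 21.45
Sum = 60.77
60.77 ≥ 55 → Credit

Credit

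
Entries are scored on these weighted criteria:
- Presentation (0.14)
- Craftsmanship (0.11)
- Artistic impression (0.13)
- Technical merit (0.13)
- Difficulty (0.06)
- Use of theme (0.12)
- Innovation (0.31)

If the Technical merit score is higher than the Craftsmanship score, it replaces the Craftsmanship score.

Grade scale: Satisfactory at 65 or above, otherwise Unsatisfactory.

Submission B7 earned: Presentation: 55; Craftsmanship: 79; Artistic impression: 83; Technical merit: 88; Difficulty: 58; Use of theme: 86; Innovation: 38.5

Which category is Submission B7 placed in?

Technical merit (88) > Craftsmanship (79), so Craftsmanship counts as 88.
Weighted total:
  Presentation 55 × 0.14 = 7.7
  Craftsmanship 88 × 0.11 = 9.68
  Artistic impression 83 × 0.13 = 10.79
  Technical merit 88 × 0.13 = 11.44
  Difficulty 58 × 0.06 = 3.48
  Use of theme 86 × 0.12 = 10.32
  Innovation 38.5 × 0.31 = 11.935
Sum = 65.345
65.345 ≥ 65 → Satisfactory

Satisfactory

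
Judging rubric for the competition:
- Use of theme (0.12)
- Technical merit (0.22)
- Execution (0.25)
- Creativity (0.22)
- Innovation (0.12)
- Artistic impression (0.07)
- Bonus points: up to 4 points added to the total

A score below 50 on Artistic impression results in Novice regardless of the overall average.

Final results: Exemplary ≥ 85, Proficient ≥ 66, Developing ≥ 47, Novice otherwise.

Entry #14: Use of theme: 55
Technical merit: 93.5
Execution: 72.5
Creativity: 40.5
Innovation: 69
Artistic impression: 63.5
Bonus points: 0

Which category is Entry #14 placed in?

Artistic impression score 63.5 ≥ 50: minimum met.
Weighted total:
  Use of theme 55 × 0.12 = 6.6
  Technical merit 93.5 × 0.22 = 20.57
  Execution 72.5 × 0.25 = 18.125
  Creativity 40.5 × 0.22 = 8.91
  Innovation 69 × 0.12 = 8.28
  Artistic impression 63.5 × 0.07 = 4.445
Sum = 66.93
Bonus points: 66.93 + 0 = 66.93
66.93 is ≥ 66 and < 85 → Proficient

Proficient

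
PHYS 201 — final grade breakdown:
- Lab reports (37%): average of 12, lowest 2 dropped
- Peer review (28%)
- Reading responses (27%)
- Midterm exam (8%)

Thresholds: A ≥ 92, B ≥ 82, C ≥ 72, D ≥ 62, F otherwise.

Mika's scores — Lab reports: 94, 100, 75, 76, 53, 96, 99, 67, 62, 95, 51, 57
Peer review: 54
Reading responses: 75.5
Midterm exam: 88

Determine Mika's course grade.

C

Lab reports: drop 51, 53 → average of remaining 10 = 821/10 = 82.1
Weighted total:
  Lab reports 82.1 × 0.37 = 30.377
  Peer review 54 × 0.28 = 15.12
  Reading responses 75.5 × 0.27 = 20.385
  Midterm exam 88 × 0.08 = 7.04
Sum = 72.922
72.922 is ≥ 72 and < 82 → C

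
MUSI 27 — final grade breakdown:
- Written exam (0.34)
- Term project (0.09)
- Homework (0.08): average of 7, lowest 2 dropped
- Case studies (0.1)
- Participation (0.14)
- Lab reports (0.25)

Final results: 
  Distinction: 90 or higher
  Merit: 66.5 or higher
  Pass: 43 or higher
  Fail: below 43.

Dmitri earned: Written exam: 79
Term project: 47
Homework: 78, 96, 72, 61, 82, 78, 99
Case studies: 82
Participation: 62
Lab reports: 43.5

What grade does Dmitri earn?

Pass

Homework: drop 61, 72 → average of remaining 5 = 433/5 = 86.6
Weighted total:
  Written exam 79 × 0.34 = 26.86
  Term project 47 × 0.09 = 4.23
  Homework 86.6 × 0.08 = 6.928
  Case studies 82 × 0.1 = 8.2
  Participation 62 × 0.14 = 8.68
  Lab reports 43.5 × 0.25 = 10.875
Sum = 65.773
65.773 is ≥ 43 and < 66.5 → Pass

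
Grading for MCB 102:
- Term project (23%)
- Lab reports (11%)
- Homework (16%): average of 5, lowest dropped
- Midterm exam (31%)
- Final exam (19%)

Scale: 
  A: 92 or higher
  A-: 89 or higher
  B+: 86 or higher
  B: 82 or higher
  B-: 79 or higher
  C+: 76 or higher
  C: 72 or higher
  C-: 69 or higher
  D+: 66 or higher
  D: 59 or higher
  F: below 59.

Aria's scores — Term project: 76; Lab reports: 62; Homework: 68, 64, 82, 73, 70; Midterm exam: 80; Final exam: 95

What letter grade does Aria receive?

C+

Homework: drop 64 → average of remaining 4 = 293/4 = 73.25
Weighted total:
  Term project 76 × 0.23 = 17.48
  Lab reports 62 × 0.11 = 6.82
  Homework 73.25 × 0.16 = 11.72
  Midterm exam 80 × 0.31 = 24.8
  Final exam 95 × 0.19 = 18.05
Sum = 78.87
78.87 is ≥ 76 and < 79 → C+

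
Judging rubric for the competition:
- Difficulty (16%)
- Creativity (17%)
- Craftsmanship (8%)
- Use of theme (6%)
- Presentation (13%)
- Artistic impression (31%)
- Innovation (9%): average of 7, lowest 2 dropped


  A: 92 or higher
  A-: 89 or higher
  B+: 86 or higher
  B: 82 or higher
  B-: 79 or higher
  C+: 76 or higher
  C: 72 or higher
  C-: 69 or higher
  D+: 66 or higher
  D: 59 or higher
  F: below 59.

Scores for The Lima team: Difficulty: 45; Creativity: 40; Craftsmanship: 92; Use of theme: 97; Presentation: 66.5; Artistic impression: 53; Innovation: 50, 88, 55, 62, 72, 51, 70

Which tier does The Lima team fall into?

F

Innovation: drop 50, 51 → average of remaining 5 = 347/5 = 69.4
Weighted total:
  Difficulty 45 × 0.16 = 7.2
  Creativity 40 × 0.17 = 6.8
  Craftsmanship 92 × 0.08 = 7.36
  Use of theme 97 × 0.06 = 5.82
  Presentation 66.5 × 0.13 = 8.645
  Artistic impression 53 × 0.31 = 16.43
  Innovation 69.4 × 0.09 = 6.246
Sum = 58.501
58.501 < 59 → F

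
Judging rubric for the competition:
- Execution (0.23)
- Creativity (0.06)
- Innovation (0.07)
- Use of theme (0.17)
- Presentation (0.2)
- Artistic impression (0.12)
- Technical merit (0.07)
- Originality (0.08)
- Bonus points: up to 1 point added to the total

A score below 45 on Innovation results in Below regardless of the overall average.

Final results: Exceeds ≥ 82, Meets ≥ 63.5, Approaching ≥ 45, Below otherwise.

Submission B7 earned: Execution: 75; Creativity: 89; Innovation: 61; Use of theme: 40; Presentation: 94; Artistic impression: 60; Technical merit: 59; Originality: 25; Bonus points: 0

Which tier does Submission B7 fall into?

Meets

Innovation score 61 ≥ 45: minimum met.
Weighted total:
  Execution 75 × 0.23 = 17.25
  Creativity 89 × 0.06 = 5.34
  Innovation 61 × 0.07 = 4.27
  Use of theme 40 × 0.17 = 6.8
  Presentation 94 × 0.2 = 18.8
  Artistic impression 60 × 0.12 = 7.2
  Technical merit 59 × 0.07 = 4.13
  Originality 25 × 0.08 = 2
Sum = 65.79
Bonus points: 65.79 + 0 = 65.79
65.79 is ≥ 63.5 and < 82 → Meets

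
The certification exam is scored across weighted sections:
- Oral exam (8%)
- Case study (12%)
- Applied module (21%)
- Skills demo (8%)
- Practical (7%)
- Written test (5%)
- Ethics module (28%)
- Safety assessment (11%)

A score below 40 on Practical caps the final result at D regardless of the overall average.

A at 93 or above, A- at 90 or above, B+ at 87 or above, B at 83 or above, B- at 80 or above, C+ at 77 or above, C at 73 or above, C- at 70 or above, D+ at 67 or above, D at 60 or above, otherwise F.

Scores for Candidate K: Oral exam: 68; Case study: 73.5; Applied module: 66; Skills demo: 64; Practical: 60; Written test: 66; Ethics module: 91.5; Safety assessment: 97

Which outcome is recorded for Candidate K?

C+

Practical score 60 ≥ 40: minimum met.
Weighted total:
  Oral exam 68 × 0.08 = 5.44
  Case study 73.5 × 0.12 = 8.82
  Applied module 66 × 0.21 = 13.86
  Skills demo 64 × 0.08 = 5.12
  Practical 60 × 0.07 = 4.2
  Written test 66 × 0.05 = 3.3
  Ethics module 91.5 × 0.28 = 25.62
  Safety assessment 97 × 0.11 = 10.67
Sum = 77.03
77.03 is ≥ 77 and < 80 → C+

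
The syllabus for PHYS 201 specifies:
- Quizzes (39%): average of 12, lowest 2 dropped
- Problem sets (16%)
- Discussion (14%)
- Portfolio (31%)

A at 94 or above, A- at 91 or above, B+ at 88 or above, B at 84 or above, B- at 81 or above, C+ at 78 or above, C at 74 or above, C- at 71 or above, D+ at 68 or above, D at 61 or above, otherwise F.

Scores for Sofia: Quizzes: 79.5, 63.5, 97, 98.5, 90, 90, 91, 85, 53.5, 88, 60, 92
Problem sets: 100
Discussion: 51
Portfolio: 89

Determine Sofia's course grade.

B

Quizzes: drop 53.5, 60 → average of remaining 10 = 874.5/10 = 87.45
Weighted total:
  Quizzes 87.45 × 0.39 = 34.1055
  Problem sets 100 × 0.16 = 16
  Discussion 51 × 0.14 = 7.14
  Portfolio 89 × 0.31 = 27.59
Sum = 84.8355
84.8355 is ≥ 84 and < 88 → B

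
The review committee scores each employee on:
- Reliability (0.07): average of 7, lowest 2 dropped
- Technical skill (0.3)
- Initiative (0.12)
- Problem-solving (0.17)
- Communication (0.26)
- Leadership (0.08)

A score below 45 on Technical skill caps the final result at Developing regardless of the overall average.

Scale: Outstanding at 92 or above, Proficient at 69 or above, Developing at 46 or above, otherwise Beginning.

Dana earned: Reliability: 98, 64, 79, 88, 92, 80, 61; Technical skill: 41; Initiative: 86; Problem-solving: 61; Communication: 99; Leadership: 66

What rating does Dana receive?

Reliability: drop 61, 64 → average of remaining 5 = 437/5 = 87.4
Technical skill score 41 < 45: minimum not met.
Weighted total:
  Reliability 87.4 × 0.07 = 6.118
  Technical skill 41 × 0.3 = 12.3
  Initiative 86 × 0.12 = 10.32
  Problem-solving 61 × 0.17 = 10.37
  Communication 99 × 0.26 = 25.74
  Leadership 66 × 0.08 = 5.28
Sum = 70.128
70.128 would be Proficient; cap at Developing applies → Developing.

Developing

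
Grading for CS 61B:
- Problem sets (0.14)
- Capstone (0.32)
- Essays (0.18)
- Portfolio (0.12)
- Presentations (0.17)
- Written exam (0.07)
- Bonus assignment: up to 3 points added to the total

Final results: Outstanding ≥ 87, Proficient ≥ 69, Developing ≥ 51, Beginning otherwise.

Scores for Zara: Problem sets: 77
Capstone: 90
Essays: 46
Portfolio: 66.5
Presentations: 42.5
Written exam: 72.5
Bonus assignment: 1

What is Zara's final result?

Proficient

Weighted total:
  Problem sets 77 × 0.14 = 10.78
  Capstone 90 × 0.32 = 28.8
  Essays 46 × 0.18 = 8.28
  Portfolio 66.5 × 0.12 = 7.98
  Presentations 42.5 × 0.17 = 7.225
  Written exam 72.5 × 0.07 = 5.075
Sum = 68.14
Bonus assignment: 68.14 + 1 = 69.14
69.14 is ≥ 69 and < 87 → Proficient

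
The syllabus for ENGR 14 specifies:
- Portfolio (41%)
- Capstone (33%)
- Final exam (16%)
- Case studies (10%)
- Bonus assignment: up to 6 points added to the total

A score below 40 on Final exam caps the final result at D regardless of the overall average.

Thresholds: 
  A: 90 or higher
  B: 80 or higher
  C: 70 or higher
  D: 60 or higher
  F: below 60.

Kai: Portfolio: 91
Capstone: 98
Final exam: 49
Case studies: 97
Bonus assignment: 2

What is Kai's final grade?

Final exam score 49 ≥ 40: minimum met.
Weighted total:
  Portfolio 91 × 0.41 = 37.31
  Capstone 98 × 0.33 = 32.34
  Final exam 49 × 0.16 = 7.84
  Case studies 97 × 0.1 = 9.7
Sum = 87.19
Bonus assignment: 87.19 + 2 = 89.19
89.19 is ≥ 80 and < 90 → B

B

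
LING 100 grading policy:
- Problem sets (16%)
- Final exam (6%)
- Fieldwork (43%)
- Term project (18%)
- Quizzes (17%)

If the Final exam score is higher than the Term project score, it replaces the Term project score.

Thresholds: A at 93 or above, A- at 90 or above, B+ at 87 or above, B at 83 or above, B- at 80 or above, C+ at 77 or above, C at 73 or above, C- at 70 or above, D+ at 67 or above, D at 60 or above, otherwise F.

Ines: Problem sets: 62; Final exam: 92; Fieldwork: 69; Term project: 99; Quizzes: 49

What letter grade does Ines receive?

Final exam (92) ≤ Term project (99), so Term project stays at 99.
Weighted total:
  Problem sets 62 × 0.16 = 9.92
  Final exam 92 × 0.06 = 5.52
  Fieldwork 69 × 0.43 = 29.67
  Term project 99 × 0.18 = 17.82
  Quizzes 49 × 0.17 = 8.33
Sum = 71.26
71.26 is ≥ 70 and < 73 → C-

C-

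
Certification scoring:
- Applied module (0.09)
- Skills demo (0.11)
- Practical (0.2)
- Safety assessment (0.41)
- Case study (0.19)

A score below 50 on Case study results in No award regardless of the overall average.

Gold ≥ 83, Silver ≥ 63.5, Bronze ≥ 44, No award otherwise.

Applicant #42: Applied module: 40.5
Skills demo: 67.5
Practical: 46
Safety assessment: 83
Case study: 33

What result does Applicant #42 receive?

No award

Case study score 33 < 50: minimum not met.
Weighted total:
  Applied module 40.5 × 0.09 = 3.645
  Skills demo 67.5 × 0.11 = 7.425
  Practical 46 × 0.2 = 9.2
  Safety assessment 83 × 0.41 = 34.03
  Case study 33 × 0.19 = 6.27
Sum = 60.57
Because the Case study minimum was not met, the result is No award.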